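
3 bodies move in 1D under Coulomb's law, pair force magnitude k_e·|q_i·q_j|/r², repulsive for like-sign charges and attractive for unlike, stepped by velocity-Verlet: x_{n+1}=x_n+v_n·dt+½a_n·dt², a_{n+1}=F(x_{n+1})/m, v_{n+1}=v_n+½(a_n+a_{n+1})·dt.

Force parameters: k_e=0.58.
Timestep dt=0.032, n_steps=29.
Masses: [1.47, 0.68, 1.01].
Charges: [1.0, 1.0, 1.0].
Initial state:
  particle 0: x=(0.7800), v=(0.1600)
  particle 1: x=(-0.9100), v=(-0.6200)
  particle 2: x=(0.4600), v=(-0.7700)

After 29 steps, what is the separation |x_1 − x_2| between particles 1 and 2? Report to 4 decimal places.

step 0: x0=(0.7800) x1=(-0.9100) x2=(0.4600)
step 1: x0=(0.7872) x1=(-0.9302) x2=(0.4326)
step 2: x0=(0.7977) x1=(-0.9512) x2=(0.4009)
step 3: x0=(0.8109) x1=(-0.9730) x2=(0.3658)
step 4: x0=(0.8263) x1=(-0.9955) x2=(0.3280)
step 5: x0=(0.8434) x1=(-1.0188) x2=(0.2882)
step 6: x0=(0.8620) x1=(-1.0428) x2=(0.2469)
step 7: x0=(0.8817) x1=(-1.0676) x2=(0.2043)
step 8: x0=(0.9024) x1=(-1.0932) x2=(0.1608)
step 9: x0=(0.9240) x1=(-1.1195) x2=(0.1166)
step 10: x0=(0.9463) x1=(-1.1467) x2=(0.0719)
step 11: x0=(0.9691) x1=(-1.1746) x2=(0.0268)
step 12: x0=(0.9926) x1=(-1.2033) x2=(-0.0185)
step 13: x0=(1.0165) x1=(-1.2328) x2=(-0.0640)
step 14: x0=(1.0409) x1=(-1.2632) x2=(-0.1095)
step 15: x0=(1.0656) x1=(-1.2943) x2=(-0.1551)
step 16: x0=(1.0906) x1=(-1.3263) x2=(-0.2006)
step 17: x0=(1.1160) x1=(-1.3591) x2=(-0.2460)
step 18: x0=(1.1417) x1=(-1.3928) x2=(-0.2912)
step 19: x0=(1.1676) x1=(-1.4273) x2=(-0.3362)
step 20: x0=(1.1938) x1=(-1.4627) x2=(-0.3810)
step 21: x0=(1.2202) x1=(-1.4990) x2=(-0.4256)
step 22: x0=(1.2467) x1=(-1.5361) x2=(-0.4698)
step 23: x0=(1.2735) x1=(-1.5741) x2=(-0.5137)
step 24: x0=(1.3005) x1=(-1.6130) x2=(-0.5573)
step 25: x0=(1.3276) x1=(-1.6528) x2=(-0.6005)
step 26: x0=(1.3549) x1=(-1.6935) x2=(-0.6434)
step 27: x0=(1.3823) x1=(-1.7350) x2=(-0.6859)
step 28: x0=(1.4098) x1=(-1.7775) x2=(-0.7279)
step 29: x0=(1.4375) x1=(-1.8208) x2=(-0.7696)

1.0512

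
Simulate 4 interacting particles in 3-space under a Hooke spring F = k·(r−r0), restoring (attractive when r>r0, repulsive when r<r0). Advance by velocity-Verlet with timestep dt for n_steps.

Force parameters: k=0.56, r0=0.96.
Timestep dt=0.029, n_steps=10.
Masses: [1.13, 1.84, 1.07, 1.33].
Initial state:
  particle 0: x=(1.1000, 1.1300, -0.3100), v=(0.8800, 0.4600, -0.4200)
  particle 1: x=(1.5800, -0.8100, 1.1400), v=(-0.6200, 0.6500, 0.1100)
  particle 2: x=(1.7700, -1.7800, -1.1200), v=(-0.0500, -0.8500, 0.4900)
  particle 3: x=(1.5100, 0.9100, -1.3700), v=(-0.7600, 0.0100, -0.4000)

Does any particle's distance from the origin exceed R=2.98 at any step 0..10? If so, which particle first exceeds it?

no

step 0: x0=(1.1000, 1.1300, -0.3100) x1=(1.5800, -0.8100, 1.1400) x2=(1.7700, -1.7800, -1.1200) x3=(1.5100, 0.9100, -1.3700)
step 1: x0=(1.1257, 1.1427, -0.3221) x1=(1.5620, -0.7909, 1.1427) x2=(1.7684, -1.8037, -1.1054) x3=(1.4880, 0.9098, -1.3812)
step 2: x0=(1.1517, 1.1540, -0.3342) x1=(1.5439, -0.7714, 1.1443) x2=(1.7664, -1.8254, -1.0900) x3=(1.4660, 0.9085, -1.3917)
step 3: x0=(1.1780, 1.1639, -0.3462) x1=(1.5258, -0.7515, 1.1450) x2=(1.7642, -1.8452, -1.0739) x3=(1.4442, 0.9063, -1.4015)
step 4: x0=(1.2046, 1.1725, -0.3581) x1=(1.5077, -0.7311, 1.1446) x2=(1.7615, -1.8630, -1.0571) x3=(1.4224, 0.9030, -1.4105)
step 5: x0=(1.2314, 1.1797, -0.3698) x1=(1.4896, -0.7103, 1.1431) x2=(1.7586, -1.8787, -1.0395) x3=(1.4006, 0.8986, -1.4188)
step 6: x0=(1.2585, 1.1855, -0.3815) x1=(1.4714, -0.6892, 1.1407) x2=(1.7553, -1.8924, -1.0213) x3=(1.3790, 0.8933, -1.4263)
step 7: x0=(1.2858, 1.1899, -0.3930) x1=(1.4532, -0.6676, 1.1372) x2=(1.7517, -1.9039, -1.0024) x3=(1.3575, 0.8869, -1.4330)
step 8: x0=(1.3132, 1.1930, -0.4043) x1=(1.4351, -0.6457, 1.1327) x2=(1.7477, -1.9134, -0.9829) x3=(1.3361, 0.8795, -1.4390)
step 9: x0=(1.3408, 1.1946, -0.4154) x1=(1.4169, -0.6235, 1.1272) x2=(1.7434, -1.9208, -0.9627) x3=(1.3149, 0.8711, -1.4442)
step 10: x0=(1.3686, 1.1949, -0.4264) x1=(1.3988, -0.6009, 1.1207) x2=(1.7387, -1.9260, -0.9420) x3=(1.2937, 0.8617, -1.4487)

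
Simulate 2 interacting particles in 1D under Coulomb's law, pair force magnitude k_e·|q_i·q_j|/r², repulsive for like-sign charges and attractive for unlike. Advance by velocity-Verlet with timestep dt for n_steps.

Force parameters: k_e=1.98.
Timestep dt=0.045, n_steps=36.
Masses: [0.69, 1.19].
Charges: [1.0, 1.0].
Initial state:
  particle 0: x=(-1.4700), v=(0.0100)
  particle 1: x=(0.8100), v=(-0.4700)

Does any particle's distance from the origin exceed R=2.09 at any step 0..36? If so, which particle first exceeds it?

step 0: x0=(-1.4700) x1=(0.8100)
step 1: x0=(-1.4701) x1=(0.7892)
step 2: x0=(-1.4714) x1=(0.7690)
step 3: x0=(-1.4738) x1=(0.7495)
step 4: x0=(-1.4773) x1=(0.7307)
step 5: x0=(-1.4821) x1=(0.7126)
step 6: x0=(-1.4881) x1=(0.6952)
step 7: x0=(-1.4953) x1=(0.6784)
step 8: x0=(-1.5037) x1=(0.6624)
step 9: x0=(-1.5134) x1=(0.6472)
step 10: x0=(-1.5243) x1=(0.6326)
step 11: x0=(-1.5365) x1=(0.6188)
step 12: x0=(-1.5499) x1=(0.6056)
step 13: x0=(-1.5645) x1=(0.5933)
step 14: x0=(-1.5804) x1=(0.5816)
step 15: x0=(-1.5976) x1=(0.5706)
step 16: x0=(-1.6160) x1=(0.5604)
step 17: x0=(-1.6356) x1=(0.5509)
step 18: x0=(-1.6564) x1=(0.5421)
step 19: x0=(-1.6785) x1=(0.5340)
step 20: x0=(-1.7017) x1=(0.5266)
step 21: x0=(-1.7261) x1=(0.5198)
step 22: x0=(-1.7516) x1=(0.5137)
step 23: x0=(-1.7783) x1=(0.5083)
step 24: x0=(-1.8061) x1=(0.5035)
step 25: x0=(-1.8350) x1=(0.4994)
step 26: x0=(-1.8649) x1=(0.4959)
step 27: x0=(-1.8959) x1=(0.4929)
step 28: x0=(-1.9279) x1=(0.4906)
step 29: x0=(-1.9609) x1=(0.4888)
step 30: x0=(-1.9948) x1=(0.4877)
step 31: x0=(-2.0298) x1=(0.4870)
step 32: x0=(-2.0656) x1=(0.4869)
step 33: x0=(-2.1023) x1=(0.4873)
step 34: x0=(-2.1399) x1=(0.4882)
step 35: x0=(-2.1783) x1=(0.4896)
step 36: x0=(-2.2175) x1=(0.4914)

yes, particle 0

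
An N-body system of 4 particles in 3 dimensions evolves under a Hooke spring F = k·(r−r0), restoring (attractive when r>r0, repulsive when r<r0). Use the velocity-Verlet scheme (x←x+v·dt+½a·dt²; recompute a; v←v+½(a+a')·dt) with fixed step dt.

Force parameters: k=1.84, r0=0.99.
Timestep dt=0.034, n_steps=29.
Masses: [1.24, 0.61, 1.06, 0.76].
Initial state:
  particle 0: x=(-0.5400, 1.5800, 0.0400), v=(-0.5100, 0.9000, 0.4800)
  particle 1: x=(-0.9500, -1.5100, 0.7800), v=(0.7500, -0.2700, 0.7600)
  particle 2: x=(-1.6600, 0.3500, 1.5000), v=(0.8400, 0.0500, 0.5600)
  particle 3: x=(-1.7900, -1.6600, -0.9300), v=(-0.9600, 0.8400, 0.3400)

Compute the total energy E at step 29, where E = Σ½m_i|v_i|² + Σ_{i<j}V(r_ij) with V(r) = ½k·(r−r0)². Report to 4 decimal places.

20.7913

step 0: x0=(-0.5400, 1.5800, 0.0400) x1=(-0.9500, -1.5100, 0.7800) x2=(-1.6600, 0.3500, 1.5000) x3=(-1.7900, -1.6600, -0.9300)
step 1: x0=(-0.5589, 1.6062, 0.0568) x1=(-0.9254, -1.5139, 0.8042) x2=(-1.6305, 0.3500, 1.5162) x3=(-1.8207, -1.6261, -0.9140)
step 2: x0=(-0.5808, 1.6234, 0.0748) x1=(-0.9027, -1.5069, 0.8249) x2=(-1.5994, 0.3467, 1.5266) x3=(-1.8472, -1.5817, -0.8890)
step 3: x0=(-0.6056, 1.6318, 0.0937) x1=(-0.8822, -1.4891, 0.8422) x2=(-1.5667, 0.3402, 1.5315) x3=(-1.8694, -1.5271, -0.8550)
step 4: x0=(-0.6332, 1.6313, 0.1137) x1=(-0.8639, -1.4605, 0.8560) x2=(-1.5327, 0.3306, 1.5308) x3=(-1.8871, -1.4625, -0.8123)
step 5: x0=(-0.6635, 1.6222, 0.1348) x1=(-0.8480, -1.4212, 0.8664) x2=(-1.4975, 0.3182, 1.5247) x3=(-1.9002, -1.3884, -0.7611)
step 6: x0=(-0.6962, 1.6047, 0.1569) x1=(-0.8347, -1.3716, 0.8733) x2=(-1.4613, 0.3032, 1.5136) x3=(-1.9087, -1.3052, -0.7016)
step 7: x0=(-0.7311, 1.5792, 0.1800) x1=(-0.8238, -1.3121, 0.8770) x2=(-1.4243, 0.2859, 1.4975) x3=(-1.9126, -1.2136, -0.6344)
step 8: x0=(-0.7682, 1.5459, 0.2040) x1=(-0.8155, -1.2432, 0.8776) x2=(-1.3867, 0.2664, 1.4769) x3=(-1.9119, -1.1141, -0.5599)
step 9: x0=(-0.8072, 1.5054, 0.2290) x1=(-0.8096, -1.1654, 0.8753) x2=(-1.3486, 0.2453, 1.4521) x3=(-1.9068, -1.0074, -0.4787)
step 10: x0=(-0.8478, 1.4581, 0.2549) x1=(-0.8061, -1.0796, 0.8702) x2=(-1.3103, 0.2228, 1.4235) x3=(-1.8974, -0.8943, -0.3914)
step 11: x0=(-0.8898, 1.4047, 0.2816) x1=(-0.8049, -0.9864, 0.8627) x2=(-1.2718, 0.1992, 1.3914) x3=(-1.8841, -0.7756, -0.2987)
step 12: x0=(-0.9330, 1.3458, 0.3090) x1=(-0.8057, -0.8868, 0.8529) x2=(-1.2335, 0.1749, 1.3563) x3=(-1.8670, -0.6520, -0.2013)
step 13: x0=(-0.9772, 1.2820, 0.3373) x1=(-0.8084, -0.7818, 0.8412) x2=(-1.1953, 0.1503, 1.3188) x3=(-1.8466, -0.5244, -0.1001)
step 14: x0=(-1.0222, 1.2140, 0.3661) x1=(-0.8127, -0.6722, 0.8277) x2=(-1.1574, 0.1257, 1.2793) x3=(-1.8233, -0.3937, 0.0042)
step 15: x0=(-1.0677, 1.1426, 0.3956) x1=(-0.8182, -0.5591, 0.8126) x2=(-1.1199, 0.1015, 1.2384) x3=(-1.7976, -0.2605, 0.1108)
step 16: x0=(-1.1135, 1.0685, 0.4255) x1=(-0.8246, -0.4437, 0.7961) x2=(-1.0828, 0.0778, 1.1965) x3=(-1.7700, -0.1258, 0.2191)
step 17: x0=(-1.1594, 0.9925, 0.4559) x1=(-0.8315, -0.3268, 0.7784) x2=(-1.0463, 0.0549, 1.1543) x3=(-1.7412, 0.0099, 0.3281)
step 18: x0=(-1.2053, 0.9153, 0.4866) x1=(-0.8384, -0.2095, 0.7592) x2=(-1.0102, 0.0328, 1.1122) x3=(-1.7118, 0.1459, 0.4376)
step 19: x0=(-1.2509, 0.8377, 0.5175) x1=(-0.8449, -0.0924, 0.7385) x2=(-0.9745, 0.0114, 1.0709) x3=(-1.6826, 0.2818, 0.5470)
step 20: x0=(-1.2962, 0.7604, 0.5484) x1=(-0.8505, 0.0242, 0.7158) x2=(-0.9391, -0.0096, 1.0306) x3=(-1.6540, 0.4171, 0.6563)
step 21: x0=(-1.3410, 0.6839, 0.5791) x1=(-0.8551, 0.1406, 0.6910) x2=(-0.9040, -0.0308, 0.9918) x3=(-1.6269, 0.5517, 0.7658)
step 22: x0=(-1.3854, 0.6081, 0.6092) x1=(-0.8583, 0.2572, 0.6644) x2=(-0.8690, -0.0527, 0.9541) x3=(-1.6014, 0.6859, 0.8762)
step 23: x0=(-1.4296, 0.5325, 0.6383) x1=(-0.8602, 0.3743, 0.6364) x2=(-0.8340, -0.0756, 0.9172) x3=(-1.5772, 0.8205, 0.9880)
step 24: x0=(-1.4743, 0.4566, 0.6667) x1=(-0.8607, 0.4924, 0.6075) x2=(-0.7990, -0.0991, 0.8809) x3=(-1.5533, 0.9558, 1.1009)
step 25: x0=(-1.5197, 0.3804, 0.6948) x1=(-0.8599, 0.6115, 0.5780) x2=(-0.7642, -0.1228, 0.8451) x3=(-1.5290, 1.0910, 1.2143)
step 26: x0=(-1.5657, 0.3040, 0.7228) x1=(-0.8583, 0.7317, 0.5481) x2=(-0.7297, -0.1461, 0.8096) x3=(-1.5040, 1.2252, 1.3274)
step 27: x0=(-1.6119, 0.2276, 0.7510) x1=(-0.8567, 0.8526, 0.5185) x2=(-0.6958, -0.1685, 0.7747) x3=(-1.4778, 1.3575, 1.4395)
step 28: x0=(-1.6580, 0.1518, 0.7795) x1=(-0.8555, 0.9735, 0.4895) x2=(-0.6627, -0.1893, 0.7402) x3=(-1.4504, 1.4868, 1.5498)
step 29: x0=(-1.7037, 0.0769, 0.8084) x1=(-0.8551, 1.0937, 0.4617) x2=(-0.6305, -0.2079, 0.7066) x3=(-1.4217, 1.6119, 1.6574)
step 0 velocities: v0=(-0.5100, 0.9000, 0.4800) v1=(0.7500, -0.2700, 0.7600) v2=(0.8400, 0.0500, 0.5600) v3=(-0.9600, 0.8400, 0.3400)
step 0: KE=2.3800, PE=18.4463, E=20.8263
step 29 velocities: v0=(-1.3307, -2.1775, 0.8560) v1=(-0.0071, 3.5105, -0.7894) v2=(0.9275, -0.5076, -0.9763) v3=(0.8647, 3.6046, 3.1128)
step 29: KE=18.4419, PE=2.3494, E=20.7913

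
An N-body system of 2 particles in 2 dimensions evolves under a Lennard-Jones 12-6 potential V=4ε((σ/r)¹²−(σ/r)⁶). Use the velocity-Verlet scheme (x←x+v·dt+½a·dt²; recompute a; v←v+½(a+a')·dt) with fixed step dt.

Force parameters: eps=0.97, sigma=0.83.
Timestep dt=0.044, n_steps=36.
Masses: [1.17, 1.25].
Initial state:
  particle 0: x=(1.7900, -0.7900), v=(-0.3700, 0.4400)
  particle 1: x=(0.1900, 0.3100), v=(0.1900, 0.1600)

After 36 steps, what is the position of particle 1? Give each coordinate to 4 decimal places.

(0.3709, 0.6933)

step 0: x0=(1.7900, -0.7900) x1=(0.1900, 0.3100)
step 1: x0=(1.7737, -0.7706) x1=(0.1984, 0.3170)
step 2: x0=(1.7572, -0.7511) x1=(0.2069, 0.3239)
step 3: x0=(1.7407, -0.7316) x1=(0.2155, 0.3308)
step 4: x0=(1.7240, -0.7119) x1=(0.2243, 0.3376)
step 5: x0=(1.7071, -0.6922) x1=(0.2332, 0.3443)
step 6: x0=(1.6901, -0.6723) x1=(0.2422, 0.3508)
step 7: x0=(1.6730, -0.6523) x1=(0.2514, 0.3573)
step 8: x0=(1.6556, -0.6322) x1=(0.2608, 0.3636)
step 9: x0=(1.6380, -0.6119) x1=(0.2704, 0.3697)
step 10: x0=(1.6201, -0.5914) x1=(0.2803, 0.3757)
step 11: x0=(1.6019, -0.5707) x1=(0.2904, 0.3815)
step 12: x0=(1.5834, -0.5498) x1=(0.3008, 0.3871)
step 13: x0=(1.5645, -0.5285) x1=(0.3116, 0.3924)
step 14: x0=(1.5452, -0.5070) x1=(0.3229, 0.3974)
step 15: x0=(1.5253, -0.4851) x1=(0.3346, 0.4020)
step 16: x0=(1.5049, -0.4627) x1=(0.3468, 0.4062)
step 17: x0=(1.4838, -0.4398) x1=(0.3597, 0.4100)
step 18: x0=(1.4618, -0.4163) x1=(0.3734, 0.4131)
step 19: x0=(1.4388, -0.3920) x1=(0.3880, 0.4155)
step 20: x0=(1.4146, -0.3668) x1=(0.4038, 0.4171)
step 21: x0=(1.3889, -0.3404) x1=(0.4210, 0.4175)
step 22: x0=(1.3613, -0.3125) x1=(0.4399, 0.4166)
step 23: x0=(1.3313, -0.2827) x1=(0.4612, 0.4139)
step 24: x0=(1.2983, -0.2505) x1=(0.4852, 0.4089)
step 25: x0=(1.2616, -0.2154) x1=(0.5126, 0.4012)
step 26: x0=(1.2224, -0.1781) x1=(0.5424, 0.3915)
step 27: x0=(1.1909, -0.1473) x1=(0.5651, 0.3878)
step 28: x0=(1.2003, -0.1515) x1=(0.5494, 0.4169)
step 29: x0=(1.2248, -0.1688) x1=(0.5196, 0.4583)
step 30: x0=(1.2482, -0.1852) x1=(0.4908, 0.4988)
step 31: x0=(1.2682, -0.1986) x1=(0.4652, 0.5364)
step 32: x0=(1.2851, -0.2090) x1=(0.4425, 0.5714)
step 33: x0=(1.2995, -0.2172) x1=(0.4222, 0.6041)
step 34: x0=(1.3119, -0.2234) x1=(0.4037, 0.6352)
step 35: x0=(1.3227, -0.2282) x1=(0.3867, 0.6648)
step 36: x0=(1.3322, -0.2318) x1=(0.3709, 0.6933)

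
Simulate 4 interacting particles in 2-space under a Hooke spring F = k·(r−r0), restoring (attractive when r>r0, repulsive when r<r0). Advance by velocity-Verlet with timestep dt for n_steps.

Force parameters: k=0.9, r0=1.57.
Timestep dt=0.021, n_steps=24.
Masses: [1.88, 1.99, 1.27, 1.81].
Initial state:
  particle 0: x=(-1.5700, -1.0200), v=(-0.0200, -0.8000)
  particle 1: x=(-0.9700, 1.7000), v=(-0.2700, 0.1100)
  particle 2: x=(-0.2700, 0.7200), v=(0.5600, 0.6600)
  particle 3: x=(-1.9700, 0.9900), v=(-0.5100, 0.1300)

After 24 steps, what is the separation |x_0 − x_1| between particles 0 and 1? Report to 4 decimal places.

step 0: x0=(-1.5700, -1.0200) x1=(-0.9700, 1.7000) x2=(-0.2700, 0.7200) x3=(-1.9700, 0.9900)
step 1: x0=(-1.5704, -1.0366) x1=(-0.9757, 1.7022) x2=(-0.2583, 0.7337) x3=(-1.9807, 0.9927)
step 2: x0=(-1.5706, -1.0527) x1=(-0.9814, 1.7043) x2=(-0.2467, 0.7472) x3=(-1.9914, 0.9952)
step 3: x0=(-1.5707, -1.0683) x1=(-0.9872, 1.7063) x2=(-0.2352, 0.7605) x3=(-2.0021, 0.9975)
step 4: x0=(-1.5708, -1.0835) x1=(-0.9930, 1.7081) x2=(-0.2238, 0.7735) x3=(-2.0128, 0.9997)
step 5: x0=(-1.5707, -1.0981) x1=(-0.9989, 1.7097) x2=(-0.2126, 0.7862) x3=(-2.0235, 1.0017)
step 6: x0=(-1.5704, -1.1122) x1=(-1.0048, 1.7112) x2=(-0.2015, 0.7987) x3=(-2.0342, 1.0035)
step 7: x0=(-1.5701, -1.1258) x1=(-1.0107, 1.7125) x2=(-0.1905, 0.8109) x3=(-2.0448, 1.0052)
step 8: x0=(-1.5696, -1.1388) x1=(-1.0167, 1.7137) x2=(-0.1798, 0.8228) x3=(-2.0554, 1.0067)
step 9: x0=(-1.5690, -1.1513) x1=(-1.0227, 1.7146) x2=(-0.1691, 0.8344) x3=(-2.0660, 1.0080)
step 10: x0=(-1.5683, -1.1633) x1=(-1.0288, 1.7154) x2=(-0.1587, 0.8458) x3=(-2.0765, 1.0091)
step 11: x0=(-1.5674, -1.1747) x1=(-1.0350, 1.7160) x2=(-0.1485, 0.8568) x3=(-2.0869, 1.0100)
step 12: x0=(-1.5664, -1.1854) x1=(-1.0411, 1.7164) x2=(-0.1385, 0.8676) x3=(-2.0973, 1.0108)
step 13: x0=(-1.5653, -1.1956) x1=(-1.0474, 1.7166) x2=(-0.1287, 0.8781) x3=(-2.1076, 1.0113)
step 14: x0=(-1.5641, -1.2053) x1=(-1.0536, 1.7167) x2=(-0.1191, 0.8882) x3=(-2.1179, 1.0117)
step 15: x0=(-1.5627, -1.2142) x1=(-1.0600, 1.7165) x2=(-0.1097, 0.8981) x3=(-2.1280, 1.0119)
step 16: x0=(-1.5612, -1.2226) x1=(-1.0663, 1.7161) x2=(-0.1006, 0.9076) x3=(-2.1381, 1.0118)
step 17: x0=(-1.5596, -1.2304) x1=(-1.0727, 1.7155) x2=(-0.0918, 0.9168) x3=(-2.1481, 1.0116)
step 18: x0=(-1.5578, -1.2375) x1=(-1.0792, 1.7147) x2=(-0.0832, 0.9257) x3=(-2.1580, 1.0112)
step 19: x0=(-1.5559, -1.2440) x1=(-1.0857, 1.7137) x2=(-0.0748, 0.9343) x3=(-2.1678, 1.0106)
step 20: x0=(-1.5539, -1.2499) x1=(-1.0923, 1.7125) x2=(-0.0668, 0.9426) x3=(-2.1775, 1.0098)
step 21: x0=(-1.5517, -1.2551) x1=(-1.0989, 1.7111) x2=(-0.0590, 0.9505) x3=(-2.1871, 1.0088)
step 22: x0=(-1.5494, -1.2597) x1=(-1.1055, 1.7094) x2=(-0.0516, 0.9581) x3=(-2.1965, 1.0075)
step 23: x0=(-1.5470, -1.2636) x1=(-1.1122, 1.7075) x2=(-0.0444, 0.9653) x3=(-2.2059, 1.0061)
step 24: x0=(-1.5444, -1.2669) x1=(-1.1189, 1.7054) x2=(-0.0375, 0.9723) x3=(-2.2151, 1.0045)

3.0026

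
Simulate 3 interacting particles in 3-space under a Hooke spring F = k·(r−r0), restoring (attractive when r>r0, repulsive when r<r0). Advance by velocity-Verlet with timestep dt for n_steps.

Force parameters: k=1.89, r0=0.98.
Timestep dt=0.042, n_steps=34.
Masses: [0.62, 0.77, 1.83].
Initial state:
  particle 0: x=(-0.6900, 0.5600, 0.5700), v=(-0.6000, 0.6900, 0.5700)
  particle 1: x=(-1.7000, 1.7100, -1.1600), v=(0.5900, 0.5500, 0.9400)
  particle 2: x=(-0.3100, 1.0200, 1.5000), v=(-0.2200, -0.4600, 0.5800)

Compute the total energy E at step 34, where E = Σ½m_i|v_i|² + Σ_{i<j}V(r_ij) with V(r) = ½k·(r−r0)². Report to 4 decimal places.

step 0: x0=(-0.6900, 0.5600, 0.5700) x1=(-1.7000, 1.7100, -1.1600) x2=(-0.3100, 1.0200, 1.5000)
step 1: x0=(-0.7166, 0.5909, 0.5915) x1=(-1.6719, 1.7306, -1.1144) x2=(-0.3201, 1.0011, 1.5226)
step 2: x0=(-0.7460, 0.6255, 0.6084) x1=(-1.6375, 1.7464, -1.0569) x2=(-0.3320, 0.9829, 1.5418)
step 3: x0=(-0.7778, 0.6636, 0.6208) x1=(-1.5971, 1.7571, -0.9879) x2=(-0.3456, 0.9657, 1.5576)
step 4: x0=(-0.8117, 0.7050, 0.6290) x1=(-1.5513, 1.7631, -0.9077) x2=(-0.3607, 0.9494, 1.5702)
step 5: x0=(-0.8475, 0.7495, 0.6333) x1=(-1.5004, 1.7644, -0.8171) x2=(-0.3774, 0.9340, 1.5797)
step 6: x0=(-0.8847, 0.7966, 0.6344) x1=(-1.4450, 1.7613, -0.7167) x2=(-0.3954, 0.9196, 1.5861)
step 7: x0=(-0.9231, 0.8461, 0.6328) x1=(-1.3856, 1.7540, -0.6075) x2=(-0.4148, 0.9061, 1.5898)
step 8: x0=(-0.9621, 0.8975, 0.6290) x1=(-1.3229, 1.7429, -0.4903) x2=(-0.4353, 0.8935, 1.5909)
step 9: x0=(-1.0014, 0.9504, 0.6238) x1=(-1.2574, 1.7285, -0.3662) x2=(-0.4569, 0.8819, 1.5895)
step 10: x0=(-1.0408, 1.0043, 0.6180) x1=(-1.1896, 1.7112, -0.2362) x2=(-0.4794, 0.8712, 1.5858)
step 11: x0=(-1.0798, 1.0585, 0.6123) x1=(-1.1202, 1.6915, -0.1015) x2=(-0.5028, 0.8613, 1.5802)
step 12: x0=(-1.1184, 1.1125, 0.6075) x1=(-1.0493, 1.6701, 0.0367) x2=(-0.5268, 0.8522, 1.5728)
step 13: x0=(-1.1566, 1.1656, 0.6041) x1=(-0.9774, 1.6476, 0.1775) x2=(-0.5515, 0.8439, 1.5637)
step 14: x0=(-1.1947, 1.2171, 0.6027) x1=(-0.9043, 1.6246, 0.3199) x2=(-0.5767, 0.8363, 1.5534)
step 15: x0=(-1.2333, 1.2668, 0.6033) x1=(-0.8299, 1.6018, 0.4632) x2=(-0.6023, 0.8293, 1.5420)
step 16: x0=(-1.2729, 1.3146, 0.6055) x1=(-0.7538, 1.5791, 0.6073) x2=(-0.6282, 0.8229, 1.5297)
step 17: x0=(-1.3138, 1.3608, 0.6086) x1=(-0.6761, 1.5567, 0.7522) x2=(-0.6544, 0.8169, 1.5167)
step 18: x0=(-1.3554, 1.4060, 0.6125) x1=(-0.5971, 1.5344, 0.8976) x2=(-0.6809, 0.8112, 1.5033)
step 19: x0=(-1.3970, 1.4503, 0.6171) x1=(-0.5175, 1.5122, 1.0431) x2=(-0.7077, 0.8057, 1.4896)
step 20: x0=(-1.4377, 1.4938, 0.6229) x1=(-0.4378, 1.4906, 1.1884) x2=(-0.7348, 0.8003, 1.4756)
step 21: x0=(-1.4767, 1.5364, 0.6303) x1=(-0.3584, 1.4696, 1.3330) x2=(-0.7623, 0.7949, 1.4613)
step 22: x0=(-1.5132, 1.5779, 0.6397) x1=(-0.2799, 1.4493, 1.4768) x2=(-0.7904, 0.7897, 1.4467)
step 23: x0=(-1.5462, 1.6179, 0.6520) x1=(-0.2029, 1.4297, 1.6193) x2=(-0.8189, 0.7845, 1.4317)
step 24: x0=(-1.5753, 1.6563, 0.6675) x1=(-0.1280, 1.4107, 1.7601) x2=(-0.8479, 0.7797, 1.4163)
step 25: x0=(-1.5996, 1.6928, 0.6868) x1=(-0.0562, 1.3920, 1.8987) x2=(-0.8773, 0.7755, 1.4005)
step 26: x0=(-1.6186, 1.7270, 0.7106) x1=(0.0118, 1.3737, 2.0343) x2=(-0.9068, 0.7718, 1.3845)
step 27: x0=(-1.6319, 1.7588, 0.7392) x1=(0.0750, 1.3555, 2.1662) x2=(-0.9362, 0.7689, 1.3684)
step 28: x0=(-1.6388, 1.7879, 0.7731) x1=(0.1327, 1.3376, 2.2935) x2=(-0.9655, 0.7668, 1.3524)
step 29: x0=(-1.6392, 1.8140, 0.8127) x1=(0.1841, 1.3199, 2.4154) x2=(-0.9944, 0.7656, 1.3367)
step 30: x0=(-1.6327, 1.8369, 0.8583) x1=(0.2286, 1.3025, 2.5312) x2=(-1.0226, 0.7654, 1.3217)
step 31: x0=(-1.6191, 1.8567, 0.9100) x1=(0.2656, 1.2854, 2.6401) x2=(-1.0502, 0.7661, 1.3074)
step 32: x0=(-1.5985, 1.8731, 0.9681) x1=(0.2947, 1.2688, 2.7414) x2=(-1.0767, 0.7677, 1.2942)
step 33: x0=(-1.5709, 1.8861, 1.0326) x1=(0.3155, 1.2527, 2.8346) x2=(-1.1022, 0.7703, 1.2822)
step 34: x0=(-1.5362, 1.8957, 1.1036) x1=(0.3278, 1.2372, 2.9192) x2=(-1.1265, 0.7738, 1.2716)
step 0 velocities: v0=(-0.6000, 0.6900, 0.5700) v1=(0.5900, 0.5500, 0.9400) v2=(-0.2200, -0.4600, 0.5800)
step 0: KE=1.4963, PE=5.8518, E=7.3481
step 34 velocities: v0=(0.9052, 0.1884, 1.7648) v1=(0.1888, -0.3611, 1.9066) v2=(-0.5612, 0.0933, -0.2315)
step 34: KE=3.0391, PE=4.3071, E=7.3462

7.3462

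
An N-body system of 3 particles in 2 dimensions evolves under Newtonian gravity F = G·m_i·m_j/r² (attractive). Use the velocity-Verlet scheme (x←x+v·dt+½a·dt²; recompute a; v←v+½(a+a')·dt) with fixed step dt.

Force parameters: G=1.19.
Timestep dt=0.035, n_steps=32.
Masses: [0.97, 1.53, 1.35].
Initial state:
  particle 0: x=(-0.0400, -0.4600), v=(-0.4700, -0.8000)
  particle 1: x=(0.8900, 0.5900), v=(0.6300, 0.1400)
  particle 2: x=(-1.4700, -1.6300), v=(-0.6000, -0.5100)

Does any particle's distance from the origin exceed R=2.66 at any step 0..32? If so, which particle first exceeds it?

yes, particle 2

step 0: x0=(-0.0400, -0.4600) x1=(0.8900, 0.5900) x2=(-1.4700, -1.6300)
step 1: x0=(-0.0563, -0.4878) x1=(0.9117, 0.5946) x2=(-1.4908, -1.6476)
step 2: x0=(-0.0723, -0.5151) x1=(0.9329, 0.5985) x2=(-1.5111, -1.6649)
step 3: x0=(-0.0882, -0.5421) x1=(0.9535, 0.6019) x2=(-1.5309, -1.6817)
step 4: x0=(-0.1038, -0.5687) x1=(0.9736, 0.6047) x2=(-1.5502, -1.6982)
step 5: x0=(-0.1194, -0.5950) x1=(0.9932, 0.6069) x2=(-1.5691, -1.7143)
step 6: x0=(-0.1348, -0.6211) x1=(1.0123, 0.6087) x2=(-1.5875, -1.7299)
step 7: x0=(-0.1501, -0.6470) x1=(1.0309, 0.6100) x2=(-1.6054, -1.7453)
step 8: x0=(-0.1655, -0.6727) x1=(1.0491, 0.6109) x2=(-1.6229, -1.7602)
step 9: x0=(-0.1808, -0.6982) x1=(1.0669, 0.6113) x2=(-1.6398, -1.7747)
step 10: x0=(-0.1961, -0.7236) x1=(1.0843, 0.6113) x2=(-1.6563, -1.7889)
step 11: x0=(-0.2114, -0.7488) x1=(1.1012, 0.6109) x2=(-1.6724, -1.8028)
step 12: x0=(-0.2268, -0.7740) x1=(1.1178, 0.6102) x2=(-1.6879, -1.8162)
step 13: x0=(-0.2423, -0.7991) x1=(1.1340, 0.6090) x2=(-1.7030, -1.8293)
step 14: x0=(-0.2579, -0.8242) x1=(1.1499, 0.6076) x2=(-1.7176, -1.8421)
step 15: x0=(-0.2736, -0.8492) x1=(1.1654, 0.6057) x2=(-1.7317, -1.8544)
step 16: x0=(-0.2895, -0.8741) x1=(1.1805, 0.6036) x2=(-1.7453, -1.8665)
step 17: x0=(-0.3055, -0.8991) x1=(1.1954, 0.6011) x2=(-1.7584, -1.8781)
step 18: x0=(-0.3217, -0.9241) x1=(1.2099, 0.5983) x2=(-1.7711, -1.8895)
step 19: x0=(-0.3381, -0.9491) x1=(1.2240, 0.5953) x2=(-1.7832, -1.9004)
step 20: x0=(-0.3547, -0.9741) x1=(1.2379, 0.5919) x2=(-1.7948, -1.9111)
step 21: x0=(-0.3715, -0.9992) x1=(1.2515, 0.5883) x2=(-1.8059, -1.9213)
step 22: x0=(-0.3887, -1.0244) x1=(1.2648, 0.5844) x2=(-1.8165, -1.9312)
step 23: x0=(-0.4061, -1.0496) x1=(1.2778, 0.5802) x2=(-1.8265, -1.9408)
step 24: x0=(-0.4238, -1.0749) x1=(1.2905, 0.5757) x2=(-1.8361, -1.9500)
step 25: x0=(-0.4418, -1.1004) x1=(1.3029, 0.5711) x2=(-1.8450, -1.9588)
step 26: x0=(-0.4601, -1.1259) x1=(1.3151, 0.5661) x2=(-1.8535, -1.9673)
step 27: x0=(-0.4789, -1.1516) x1=(1.3270, 0.5610) x2=(-1.8613, -1.9754)
step 28: x0=(-0.4980, -1.1774) x1=(1.3387, 0.5556) x2=(-1.8686, -1.9832)
step 29: x0=(-0.5175, -1.2033) x1=(1.3501, 0.5500) x2=(-1.8753, -1.9906)
step 30: x0=(-0.5375, -1.2295) x1=(1.3612, 0.5441) x2=(-1.8814, -1.9976)
step 31: x0=(-0.5580, -1.2558) x1=(1.3721, 0.5381) x2=(-1.8869, -2.0042)
step 32: x0=(-0.5789, -1.2823) x1=(1.3828, 0.5318) x2=(-1.8918, -2.0105)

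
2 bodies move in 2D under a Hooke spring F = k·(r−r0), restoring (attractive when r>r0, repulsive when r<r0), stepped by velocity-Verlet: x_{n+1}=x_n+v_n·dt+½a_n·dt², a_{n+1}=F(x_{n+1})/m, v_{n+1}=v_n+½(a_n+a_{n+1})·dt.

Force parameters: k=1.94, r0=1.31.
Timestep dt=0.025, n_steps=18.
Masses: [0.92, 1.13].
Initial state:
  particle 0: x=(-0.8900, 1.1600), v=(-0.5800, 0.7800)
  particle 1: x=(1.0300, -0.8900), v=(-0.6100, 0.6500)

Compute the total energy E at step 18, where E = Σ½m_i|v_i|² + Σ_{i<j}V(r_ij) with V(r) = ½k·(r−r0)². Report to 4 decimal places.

step 0: x0=(-0.8900, 1.1600) x1=(1.0300, -0.8900)
step 1: x0=(-0.9038, 1.1788) x1=(1.0142, -0.8732)
step 2: x0=(-0.9163, 1.1961) x1=(0.9973, -0.8552)
step 3: x0=(-0.9274, 1.2120) x1=(0.9793, -0.8360)
step 4: x0=(-0.9372, 1.2265) x1=(0.9602, -0.8156)
step 5: x0=(-0.9457, 1.2395) x1=(0.9401, -0.7941)
step 6: x0=(-0.9529, 1.2511) x1=(0.9188, -0.7714)
step 7: x0=(-0.9587, 1.2613) x1=(0.8966, -0.7476)
step 8: x0=(-0.9633, 1.2702) x1=(0.8732, -0.7227)
step 9: x0=(-0.9667, 1.2777) x1=(0.8489, -0.6967)
step 10: x0=(-0.9688, 1.2838) x1=(0.8236, -0.6695)
step 11: x0=(-0.9697, 1.2887) x1=(0.7973, -0.6414)
step 12: x0=(-0.9694, 1.2923) x1=(0.7700, -0.6122)
step 13: x0=(-0.9681, 1.2946) x1=(0.7418, -0.5819)
step 14: x0=(-0.9656, 1.2957) x1=(0.7128, -0.5508)
step 15: x0=(-0.9621, 1.2957) x1=(0.6829, -0.5186)
step 16: x0=(-0.9576, 1.2946) x1=(0.6521, -0.4856)
step 17: x0=(-0.9521, 1.2924) x1=(0.6206, -0.4517)
step 18: x0=(-0.9457, 1.2892) x1=(0.5884, -0.4169)
step 0 velocities: v0=(-0.5800, 0.7800) v1=(-0.6100, 0.6500)
step 0: KE=0.8836, PE=2.1788, E=3.0623
step 18 velocities: v0=(0.2734, -0.1474) v1=(-1.3048, 1.4050)
step 18: KE=2.1216, PE=0.9400, E=3.0616

3.0616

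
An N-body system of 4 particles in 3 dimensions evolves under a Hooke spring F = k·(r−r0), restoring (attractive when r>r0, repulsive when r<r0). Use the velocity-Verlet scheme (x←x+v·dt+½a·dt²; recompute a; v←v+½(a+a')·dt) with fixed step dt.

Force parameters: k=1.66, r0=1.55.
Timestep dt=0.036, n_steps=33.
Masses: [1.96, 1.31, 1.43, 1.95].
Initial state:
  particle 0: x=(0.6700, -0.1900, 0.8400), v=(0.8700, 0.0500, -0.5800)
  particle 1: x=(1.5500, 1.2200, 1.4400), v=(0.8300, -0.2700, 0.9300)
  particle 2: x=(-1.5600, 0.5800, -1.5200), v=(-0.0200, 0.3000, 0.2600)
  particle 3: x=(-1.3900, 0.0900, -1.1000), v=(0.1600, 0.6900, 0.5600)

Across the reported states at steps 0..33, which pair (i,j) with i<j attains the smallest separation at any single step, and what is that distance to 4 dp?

step 0: x0=(0.6700, -0.1900, 0.8400) x1=(1.5500, 1.2200, 1.4400) x2=(-1.5600, 0.5800, -1.5200) x3=(-1.3900, 0.0900, -1.1000)
step 1: x0=(0.7002, -0.1878, 0.8180) x1=(1.5767, 1.2092, 1.4706) x2=(-1.5585, 0.5913, -1.5087) x3=(-1.3826, 0.1148, -1.0782)
step 2: x0=(0.7282, -0.1848, 0.7937) x1=(1.5968, 1.1964, 1.4953) x2=(-1.5525, 0.6035, -1.4934) x3=(-1.3719, 0.1395, -1.0530)
step 3: x0=(0.7539, -0.1810, 0.7674) x1=(1.6104, 1.1816, 1.5141) x2=(-1.5419, 0.6166, -1.4744) x3=(-1.3578, 0.1641, -1.0246)
step 4: x0=(0.7774, -0.1764, 0.7389) x1=(1.6175, 1.1649, 1.5269) x2=(-1.5268, 0.6305, -1.4515) x3=(-1.3405, 0.1885, -0.9929)
step 5: x0=(0.7986, -0.1709, 0.7084) x1=(1.6181, 1.1463, 1.5340) x2=(-1.5072, 0.6452, -1.4249) x3=(-1.3198, 0.2127, -0.9580)
step 6: x0=(0.8176, -0.1646, 0.6761) x1=(1.6124, 1.1260, 1.5353) x2=(-1.4832, 0.6605, -1.3947) x3=(-1.2959, 0.2368, -0.9199)
step 7: x0=(0.8344, -0.1576, 0.6419) x1=(1.6003, 1.1042, 1.5309) x2=(-1.4548, 0.6766, -1.3610) x3=(-1.2687, 0.2607, -0.8788)
step 8: x0=(0.8491, -0.1497, 0.6060) x1=(1.5821, 1.0808, 1.5210) x2=(-1.4220, 0.6932, -1.3241) x3=(-1.2385, 0.2843, -0.8347)
step 9: x0=(0.8617, -0.1410, 0.5685) x1=(1.5581, 1.0561, 1.5057) x2=(-1.3852, 0.7104, -1.2839) x3=(-1.2053, 0.3076, -0.7876)
step 10: x0=(0.8723, -0.1317, 0.5296) x1=(1.5283, 1.0302, 1.4854) x2=(-1.3442, 0.7281, -1.2409) x3=(-1.1691, 0.3306, -0.7379)
step 11: x0=(0.8809, -0.1216, 0.4892) x1=(1.4931, 1.0033, 1.4601) x2=(-1.2994, 0.7463, -1.1950) x3=(-1.1302, 0.3533, -0.6854)
step 12: x0=(0.8877, -0.1108, 0.4476) x1=(1.4527, 0.9754, 1.4303) x2=(-1.2509, 0.7649, -1.1466) x3=(-1.0887, 0.3756, -0.6305)
step 13: x0=(0.8927, -0.0994, 0.4048) x1=(1.4075, 0.9468, 1.3961) x2=(-1.1989, 0.7838, -1.0959) x3=(-1.0447, 0.3975, -0.5733)
step 14: x0=(0.8961, -0.0875, 0.3610) x1=(1.3577, 0.9176, 1.3580) x2=(-1.1437, 0.8031, -1.0431) x3=(-0.9984, 0.4190, -0.5138)
step 15: x0=(0.8980, -0.0750, 0.3162) x1=(1.3039, 0.8879, 1.3162) x2=(-1.0853, 0.8227, -0.9885) x3=(-0.9501, 0.4401, -0.4522)
step 16: x0=(0.8985, -0.0621, 0.2706) x1=(1.2462, 0.8580, 1.2712) x2=(-1.0242, 0.8425, -0.9323) x3=(-0.9000, 0.4607, -0.3888)
step 17: x0=(0.8977, -0.0488, 0.2243) x1=(1.1852, 0.8279, 1.2233) x2=(-0.9605, 0.8627, -0.8749) x3=(-0.8481, 0.4808, -0.3236)
step 18: x0=(0.8959, -0.0352, 0.1772) x1=(1.1212, 0.7978, 1.1730) x2=(-0.8945, 0.8830, -0.8164) x3=(-0.7949, 0.5005, -0.2569)
step 19: x0=(0.8931, -0.0213, 0.1296) x1=(1.0547, 0.7679, 1.1206) x2=(-0.8265, 0.9036, -0.7571) x3=(-0.7405, 0.5196, -0.1888)
step 20: x0=(0.8895, -0.0073, 0.0814) x1=(0.9860, 0.7382, 1.0667) x2=(-0.7567, 0.9245, -0.6974) x3=(-0.6852, 0.5382, -0.1194)
step 21: x0=(0.8854, 0.0068, 0.0327) x1=(0.9156, 0.7089, 1.0115) x2=(-0.6855, 0.9456, -0.6374) x3=(-0.6291, 0.5563, -0.0488)
step 22: x0=(0.8808, 0.0209, -0.0164) x1=(0.8440, 0.6799, 0.9557) x2=(-0.6131, 0.9670, -0.5775) x3=(-0.5727, 0.5739, 0.0227)
step 23: x0=(0.8760, 0.0349, -0.0660) x1=(0.7714, 0.6514, 0.8995) x2=(-0.5398, 0.9888, -0.5179) x3=(-0.5160, 0.5910, 0.0950)
step 24: x0=(0.8710, 0.0489, -0.1160) x1=(0.6984, 0.6234, 0.8434) x2=(-0.4659, 1.0109, -0.4587) x3=(-0.4594, 0.6076, 0.1681)
step 25: x0=(0.8661, 0.0626, -0.1665) x1=(0.6253, 0.5958, 0.7878) x2=(-0.3916, 1.0335, -0.4003) x3=(-0.4031, 0.6238, 0.2419)
step 26: x0=(0.8614, 0.0761, -0.2174) x1=(0.5525, 0.5686, 0.7330) x2=(-0.3172, 1.0566, -0.3428) x3=(-0.3472, 0.6396, 0.3162)
step 27: x0=(0.8569, 0.0894, -0.2687) x1=(0.4804, 0.5416, 0.6793) x2=(-0.2427, 1.0804, -0.2863) x3=(-0.2921, 0.6550, 0.3910)
step 28: x0=(0.8527, 0.1023, -0.3206) x1=(0.4094, 0.5146, 0.6269) x2=(-0.1685, 1.1051, -0.2311) x3=(-0.2378, 0.6701, 0.4663)
step 29: x0=(0.8488, 0.1150, -0.3728) x1=(0.3398, 0.4872, 0.5758) x2=(-0.0946, 1.1307, -0.1771) x3=(-0.1846, 0.6851, 0.5421)
step 30: x0=(0.8453, 0.1274, -0.4255) x1=(0.2717, 0.4590, 0.5259) x2=(-0.0210, 1.1574, -0.1245) x3=(-0.1325, 0.7000, 0.6186)
step 31: x0=(0.8422, 0.1395, -0.4786) x1=(0.2050, 0.4294, 0.4768) x2=(0.0523, 1.1854, -0.0733) x3=(-0.0815, 0.7152, 0.6959)
step 32: x0=(0.8393, 0.1513, -0.5321) x1=(0.1392, 0.3981, 0.4279) x2=(0.1255, 1.2149, -0.0232) x3=(-0.0313, 0.7307, 0.7743)
step 33: x0=(0.8367, 0.1630, -0.5858) x1=(0.0738, 0.3649, 0.3788) x2=(0.1986, 1.2458, 0.0256) x3=(0.0185, 0.7466, 0.8539)

pair (1,3), distance 0.4601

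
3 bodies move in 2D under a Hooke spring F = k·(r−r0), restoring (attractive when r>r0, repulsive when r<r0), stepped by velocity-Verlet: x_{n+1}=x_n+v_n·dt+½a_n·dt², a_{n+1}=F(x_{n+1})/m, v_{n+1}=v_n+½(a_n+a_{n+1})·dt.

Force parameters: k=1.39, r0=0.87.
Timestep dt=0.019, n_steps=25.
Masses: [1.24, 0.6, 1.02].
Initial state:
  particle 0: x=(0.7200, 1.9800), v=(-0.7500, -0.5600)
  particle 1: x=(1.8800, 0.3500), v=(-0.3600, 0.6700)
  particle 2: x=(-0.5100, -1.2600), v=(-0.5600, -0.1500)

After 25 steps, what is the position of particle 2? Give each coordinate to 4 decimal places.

step 0: x0=(0.7200, 1.9800) x1=(1.8800, 0.3500) x2=(-0.5100, -1.2600)
step 1: x0=(0.7057, 1.9687) x1=(1.8722, 0.3626) x2=(-0.5200, -1.2620)
step 2: x0=(0.6913, 1.9560) x1=(1.8624, 0.3751) x2=(-0.5287, -1.2622)
step 3: x0=(0.6768, 1.9420) x1=(1.8507, 0.3873) x2=(-0.5362, -1.2607)
step 4: x0=(0.6622, 1.9267) x1=(1.8371, 0.3993) x2=(-0.5424, -1.2574)
step 5: x0=(0.6474, 1.9101) x1=(1.8215, 0.4110) x2=(-0.5473, -1.2524)
step 6: x0=(0.6326, 1.8922) x1=(1.8040, 0.4224) x2=(-0.5510, -1.2457)
step 7: x0=(0.6177, 1.8731) x1=(1.7846, 0.4336) x2=(-0.5534, -1.2373)
step 8: x0=(0.6027, 1.8527) x1=(1.7633, 0.4443) x2=(-0.5546, -1.2271)
step 9: x0=(0.5876, 1.8311) x1=(1.7402, 0.4547) x2=(-0.5546, -1.2153)
step 10: x0=(0.5723, 1.8083) x1=(1.7152, 0.4648) x2=(-0.5534, -1.2018)
step 11: x0=(0.5570, 1.7844) x1=(1.6885, 0.4744) x2=(-0.5511, -1.1866)
step 12: x0=(0.5416, 1.7593) x1=(1.6600, 0.4837) x2=(-0.5475, -1.1699)
step 13: x0=(0.5261, 1.7331) x1=(1.6297, 0.4925) x2=(-0.5429, -1.1515)
step 14: x0=(0.5105, 1.7058) x1=(1.5978, 0.5008) x2=(-0.5371, -1.1316)
step 15: x0=(0.4948, 1.6775) x1=(1.5643, 0.5088) x2=(-0.5303, -1.1101)
step 16: x0=(0.4790, 1.6482) x1=(1.5291, 0.5162) x2=(-0.5224, -1.0871)
step 17: x0=(0.4631, 1.6179) x1=(1.4925, 0.5232) x2=(-0.5135, -1.0627)
step 18: x0=(0.4471, 1.5866) x1=(1.4544, 0.5296) x2=(-0.5036, -1.0368)
step 19: x0=(0.4310, 1.5545) x1=(1.4149, 0.5356) x2=(-0.4928, -1.0095)
step 20: x0=(0.4148, 1.5215) x1=(1.3740, 0.5411) x2=(-0.4810, -0.9809)
step 21: x0=(0.3985, 1.4877) x1=(1.3318, 0.5460) x2=(-0.4684, -0.9510)
step 22: x0=(0.3821, 1.4530) x1=(1.2884, 0.5505) x2=(-0.4549, -0.9198)
step 23: x0=(0.3656, 1.4177) x1=(1.2439, 0.5544) x2=(-0.4406, -0.8874)
step 24: x0=(0.3489, 1.3816) x1=(1.1983, 0.5578) x2=(-0.4256, -0.8539)
step 25: x0=(0.3322, 1.3449) x1=(1.1518, 0.5607) x2=(-0.4099, -0.8192)

(-0.4099, -0.8192)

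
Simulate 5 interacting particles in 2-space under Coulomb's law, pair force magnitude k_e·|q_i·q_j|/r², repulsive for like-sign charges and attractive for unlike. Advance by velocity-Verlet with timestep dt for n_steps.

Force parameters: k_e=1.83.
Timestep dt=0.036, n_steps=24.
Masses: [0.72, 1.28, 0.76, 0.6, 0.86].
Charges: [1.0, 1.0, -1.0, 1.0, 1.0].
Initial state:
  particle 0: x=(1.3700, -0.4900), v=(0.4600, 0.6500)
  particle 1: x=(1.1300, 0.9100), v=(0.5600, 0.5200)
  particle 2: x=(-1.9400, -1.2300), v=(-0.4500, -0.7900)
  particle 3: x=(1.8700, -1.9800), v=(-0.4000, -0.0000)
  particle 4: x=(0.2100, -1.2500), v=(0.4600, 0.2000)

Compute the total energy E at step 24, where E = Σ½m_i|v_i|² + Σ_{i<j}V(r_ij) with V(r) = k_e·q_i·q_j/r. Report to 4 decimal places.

step 0: x0=(1.3700, -0.4900) x1=(1.1300, 0.9100) x2=(-1.9400, -1.2300) x3=(1.8700, -1.9800) x4=(0.2100, -1.2500)
step 1: x0=(1.3871, -0.4663) x1=(1.1501, 0.9294) x2=(-1.9555, -1.2584) x3=(1.8563, -1.9812) x4=(0.2252, -1.2433)
step 2: x0=(1.4051, -0.4422) x1=(1.1700, 0.9501) x2=(-1.9698, -1.2866) x3=(1.8441, -1.9848) x4=(0.2376, -1.2374)
step 3: x0=(1.4242, -0.4175) x1=(1.1897, 0.9722) x2=(-1.9828, -1.3146) x3=(1.8333, -1.9907) x4=(0.2474, -1.2324)
step 4: x0=(1.4444, -0.3925) x1=(1.2092, 0.9956) x2=(-1.9945, -1.3425) x3=(1.8238, -1.9991) x4=(0.2545, -1.2283)
step 5: x0=(1.4655, -0.3671) x1=(1.2286, 1.0204) x2=(-2.0050, -1.3702) x3=(1.8156, -2.0098) x4=(0.2590, -1.2249)
step 6: x0=(1.4877, -0.3413) x1=(1.2478, 1.0465) x2=(-2.0143, -1.3978) x3=(1.8088, -2.0228) x4=(0.2609, -1.2224)
step 7: x0=(1.5109, -0.3154) x1=(1.2669, 1.0739) x2=(-2.0225, -1.4251) x3=(1.8031, -2.0381) x4=(0.2604, -1.2205)
step 8: x0=(1.5351, -0.2892) x1=(1.2858, 1.1026) x2=(-2.0295, -1.4522) x3=(1.7986, -2.0556) x4=(0.2574, -1.2194)
step 9: x0=(1.5602, -0.2630) x1=(1.3045, 1.1326) x2=(-2.0353, -1.4792) x3=(1.7952, -2.0753) x4=(0.2520, -1.2190)
step 10: x0=(1.5864, -0.2367) x1=(1.3231, 1.1639) x2=(-2.0401, -1.5059) x3=(1.7929, -2.0971) x4=(0.2443, -1.2192)
step 11: x0=(1.6134, -0.2105) x1=(1.3415, 1.1964) x2=(-2.0436, -1.5324) x3=(1.7916, -2.1210) x4=(0.2344, -1.2199)
step 12: x0=(1.6414, -0.1843) x1=(1.3597, 1.2301) x2=(-2.0461, -1.5586) x3=(1.7913, -2.1469) x4=(0.2223, -1.2213)
step 13: x0=(1.6704, -0.1583) x1=(1.3778, 1.2651) x2=(-2.0475, -1.5847) x3=(1.7918, -2.1747) x4=(0.2081, -1.2231)
step 14: x0=(1.7001, -0.1325) x1=(1.3958, 1.3012) x2=(-2.0478, -1.6105) x3=(1.7931, -2.2043) x4=(0.1918, -1.2255)
step 15: x0=(1.7308, -0.1070) x1=(1.4135, 1.3385) x2=(-2.0470, -1.6361) x3=(1.7953, -2.2357) x4=(0.1736, -1.2283)
step 16: x0=(1.7623, -0.0818) x1=(1.4311, 1.3769) x2=(-2.0450, -1.6614) x3=(1.7981, -2.2688) x4=(0.1534, -1.2316)
step 17: x0=(1.7946, -0.0568) x1=(1.4486, 1.4163) x2=(-2.0420, -1.6865) x3=(1.8016, -2.3036) x4=(0.1314, -1.2352)
step 18: x0=(1.8277, -0.0323) x1=(1.4658, 1.4568) x2=(-2.0379, -1.7113) x3=(1.8058, -2.3399) x4=(0.1075, -1.2393)
step 19: x0=(1.8616, -0.0081) x1=(1.4829, 1.4984) x2=(-2.0327, -1.7358) x3=(1.8105, -2.3778) x4=(0.0818, -1.2438)
step 20: x0=(1.8963, 0.0156) x1=(1.4999, 1.5409) x2=(-2.0264, -1.7601) x3=(1.8157, -2.4170) x4=(0.0545, -1.2486)
step 21: x0=(1.9317, 0.0390) x1=(1.5166, 1.5844) x2=(-2.0190, -1.7841) x3=(1.8214, -2.4576) x4=(0.0254, -1.2538)
step 22: x0=(1.9678, 0.0618) x1=(1.5332, 1.6288) x2=(-2.0105, -1.8077) x3=(1.8276, -2.4995) x4=(-0.0053, -1.2594)
step 23: x0=(2.0046, 0.0843) x1=(1.5497, 1.6741) x2=(-2.0008, -1.8311) x3=(1.8341, -2.5427) x4=(-0.0376, -1.2653)
step 24: x0=(2.0420, 0.1063) x1=(1.5659, 1.7202) x2=(-1.9899, -1.8541) x3=(1.8410, -2.5870) x4=(-0.0715, -1.2715)
step 0 velocities: v0=(0.4600, 0.6500) v1=(0.5600, 0.5200) v2=(-0.4500, -0.7900) v3=(-0.4000, -0.0000) v4=(0.4600, 0.2000)
step 0: KE=1.0723, PE=3.8234, E=4.8957
step 24 velocities: v0=(1.0496, 0.6043) v1=(0.4493, 1.2927) v2=(0.3172, -0.6352) v3=(0.1962, -1.2468) v4=(-0.9628, -0.1788)
step 24: KE=2.8086, PE=2.0864, E=4.8950

4.8950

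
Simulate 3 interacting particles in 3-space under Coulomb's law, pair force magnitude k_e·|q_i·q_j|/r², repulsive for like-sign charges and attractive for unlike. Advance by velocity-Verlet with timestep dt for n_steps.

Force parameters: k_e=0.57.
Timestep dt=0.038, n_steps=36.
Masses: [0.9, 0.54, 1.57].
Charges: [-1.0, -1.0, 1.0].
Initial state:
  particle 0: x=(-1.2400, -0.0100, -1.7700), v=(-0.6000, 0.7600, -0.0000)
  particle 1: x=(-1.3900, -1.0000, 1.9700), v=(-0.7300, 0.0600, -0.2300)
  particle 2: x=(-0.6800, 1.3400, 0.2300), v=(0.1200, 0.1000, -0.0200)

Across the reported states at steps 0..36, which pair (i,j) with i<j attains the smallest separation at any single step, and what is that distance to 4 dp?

pair (0,2), distance 2.3865

step 0: x0=(-1.2400, -0.0100, -1.7700) x1=(-1.3900, -1.0000, 1.9700) x2=(-0.6800, 1.3400, 0.2300)
step 1: x0=(-1.2628, 0.0189, -1.7700) x1=(-1.4177, -0.9977, 1.9613) x2=(-0.6755, 1.3438, 0.2292)
step 2: x0=(-1.2855, 0.0480, -1.7699) x1=(-1.4454, -0.9952, 1.9525) x2=(-0.6709, 1.3474, 0.2284)
step 3: x0=(-1.3082, 0.0771, -1.7697) x1=(-1.4731, -0.9927, 1.9438) x2=(-0.6665, 1.3510, 0.2276)
step 4: x0=(-1.3309, 0.1063, -1.7695) x1=(-1.5007, -0.9900, 1.9350) x2=(-0.6620, 1.3545, 0.2267)
step 5: x0=(-1.3535, 0.1356, -1.7692) x1=(-1.5282, -0.9873, 1.9263) x2=(-0.6576, 1.3579, 0.2257)
step 6: x0=(-1.3761, 0.1650, -1.7689) x1=(-1.5557, -0.9845, 1.9176) x2=(-0.6533, 1.3612, 0.2248)
step 7: x0=(-1.3986, 0.1945, -1.7684) x1=(-1.5832, -0.9815, 1.9089) x2=(-0.6490, 1.3644, 0.2238)
step 8: x0=(-1.4211, 0.2241, -1.7679) x1=(-1.6106, -0.9785, 1.9001) x2=(-0.6447, 1.3675, 0.2227)
step 9: x0=(-1.4435, 0.2538, -1.7674) x1=(-1.6380, -0.9753, 1.8914) x2=(-0.6405, 1.3706, 0.2216)
step 10: x0=(-1.4659, 0.2836, -1.7667) x1=(-1.6654, -0.9721, 1.8827) x2=(-0.6363, 1.3735, 0.2205)
step 11: x0=(-1.4882, 0.3134, -1.7660) x1=(-1.6926, -0.9688, 1.8740) x2=(-0.6322, 1.3764, 0.2193)
step 12: x0=(-1.5104, 0.3434, -1.7653) x1=(-1.7199, -0.9654, 1.8653) x2=(-0.6281, 1.3792, 0.2181)
step 13: x0=(-1.5326, 0.3734, -1.7644) x1=(-1.7471, -0.9619, 1.8567) x2=(-0.6241, 1.3819, 0.2168)
step 14: x0=(-1.5547, 0.4036, -1.7635) x1=(-1.7742, -0.9583, 1.8480) x2=(-0.6202, 1.3845, 0.2155)
step 15: x0=(-1.5768, 0.4338, -1.7625) x1=(-1.8012, -0.9546, 1.8393) x2=(-0.6163, 1.3871, 0.2142)
step 16: x0=(-1.5988, 0.4641, -1.7614) x1=(-1.8283, -0.9509, 1.8307) x2=(-0.6124, 1.3895, 0.2128)
step 17: x0=(-1.6207, 0.4945, -1.7603) x1=(-1.8552, -0.9470, 1.8220) x2=(-0.6086, 1.3919, 0.2113)
step 18: x0=(-1.6425, 0.5250, -1.7591) x1=(-1.8821, -0.9431, 1.8134) x2=(-0.6049, 1.3943, 0.2098)
step 19: x0=(-1.6643, 0.5555, -1.7578) x1=(-1.9090, -0.9391, 1.8048) x2=(-0.6012, 1.3965, 0.2083)
step 20: x0=(-1.6860, 0.5862, -1.7564) x1=(-1.9358, -0.9350, 1.7962) x2=(-0.5976, 1.3987, 0.2067)
step 21: x0=(-1.7076, 0.6169, -1.7549) x1=(-1.9625, -0.9308, 1.7876) x2=(-0.5941, 1.4008, 0.2050)
step 22: x0=(-1.7292, 0.6477, -1.7534) x1=(-1.9891, -0.9266, 1.7790) x2=(-0.5906, 1.4028, 0.2033)
step 23: x0=(-1.7506, 0.6785, -1.7518) x1=(-2.0157, -0.9223, 1.7705) x2=(-0.5872, 1.4048, 0.2016)
step 24: x0=(-1.7720, 0.7095, -1.7501) x1=(-2.0423, -0.9179, 1.7619) x2=(-0.5839, 1.4067, 0.1998)
step 25: x0=(-1.7933, 0.7405, -1.7484) x1=(-2.0688, -0.9135, 1.7534) x2=(-0.5806, 1.4085, 0.1980)
step 26: x0=(-1.8145, 0.7716, -1.7466) x1=(-2.0952, -0.9090, 1.7449) x2=(-0.5774, 1.4103, 0.1961)
step 27: x0=(-1.8356, 0.8027, -1.7447) x1=(-2.1215, -0.9044, 1.7364) x2=(-0.5743, 1.4120, 0.1941)
step 28: x0=(-1.8567, 0.8339, -1.7427) x1=(-2.1478, -0.8997, 1.7279) x2=(-0.5713, 1.4136, 0.1922)
step 29: x0=(-1.8776, 0.8652, -1.7406) x1=(-2.1740, -0.8950, 1.7195) x2=(-0.5683, 1.4152, 0.1901)
step 30: x0=(-1.8985, 0.8966, -1.7385) x1=(-2.2002, -0.8902, 1.7110) x2=(-0.5654, 1.4167, 0.1880)
step 31: x0=(-1.9192, 0.9280, -1.7363) x1=(-2.2262, -0.8854, 1.7026) x2=(-0.5626, 1.4182, 0.1859)
step 32: x0=(-1.9399, 0.9595, -1.7340) x1=(-2.2522, -0.8805, 1.6942) x2=(-0.5599, 1.4196, 0.1837)
step 33: x0=(-1.9605, 0.9910, -1.7317) x1=(-2.2782, -0.8756, 1.6858) x2=(-0.5572, 1.4210, 0.1815)
step 34: x0=(-1.9809, 1.0226, -1.7292) x1=(-2.3041, -0.8705, 1.6774) x2=(-0.5546, 1.4223, 0.1792)
step 35: x0=(-2.0013, 1.0542, -1.7267) x1=(-2.3299, -0.8655, 1.6691) x2=(-0.5521, 1.4236, 0.1769)
step 36: x0=(-2.0216, 1.0859, -1.7242) x1=(-2.3556, -0.8604, 1.6608) x2=(-0.5497, 1.4248, 0.1745)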